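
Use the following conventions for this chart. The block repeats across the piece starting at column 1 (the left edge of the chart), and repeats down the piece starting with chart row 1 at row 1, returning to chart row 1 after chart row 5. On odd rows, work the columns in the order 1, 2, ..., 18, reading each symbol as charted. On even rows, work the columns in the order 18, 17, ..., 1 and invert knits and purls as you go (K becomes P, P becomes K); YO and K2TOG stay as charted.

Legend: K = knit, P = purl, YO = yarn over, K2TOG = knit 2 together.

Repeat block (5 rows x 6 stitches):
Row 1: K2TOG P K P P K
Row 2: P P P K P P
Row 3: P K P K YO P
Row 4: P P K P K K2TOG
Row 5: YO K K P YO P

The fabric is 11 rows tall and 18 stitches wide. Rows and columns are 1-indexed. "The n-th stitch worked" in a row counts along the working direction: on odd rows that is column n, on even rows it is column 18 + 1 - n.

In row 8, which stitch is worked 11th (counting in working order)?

Result:
P

Derivation:
Row 8 uses chart row ((8-1) mod 5)+1 = 3. Row 8 is even, so WS.
Chart row 3 tiled across columns 1-18: P K P K YO P P K P K YO P P K P K YO P
WS: work from column 18 back to column 1 (reverse the tiled row), swapping K<->P (YO and K2TOG unchanged).
Row 8 as worked: K YO P K P K K YO P K P K K YO P K P K
The 11th stitch worked is P.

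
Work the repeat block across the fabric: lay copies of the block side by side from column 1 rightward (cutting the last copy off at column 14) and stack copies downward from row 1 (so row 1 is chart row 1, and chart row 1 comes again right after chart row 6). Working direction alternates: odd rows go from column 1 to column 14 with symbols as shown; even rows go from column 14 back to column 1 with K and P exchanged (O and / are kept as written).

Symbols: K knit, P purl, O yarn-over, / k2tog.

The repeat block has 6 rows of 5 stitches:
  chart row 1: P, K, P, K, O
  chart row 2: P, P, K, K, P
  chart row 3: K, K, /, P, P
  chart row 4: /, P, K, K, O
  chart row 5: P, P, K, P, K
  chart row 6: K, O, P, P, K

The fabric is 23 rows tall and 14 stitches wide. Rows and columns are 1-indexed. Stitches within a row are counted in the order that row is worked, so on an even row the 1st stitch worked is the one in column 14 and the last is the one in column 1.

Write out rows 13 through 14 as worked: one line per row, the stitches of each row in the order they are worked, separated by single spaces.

Row 13: chart row 1, RS - tile across columns 1-14 and work as-is.
Row 14: chart row 2, WS - tiled (columns 1-14): P P K K P P P K K P P P K K; work from column 14 back to 1 with K<->P swapped.

== ROWS AS WORKED ==
P K P K O P K P K O P K P K
P P K K K P P K K K P P K K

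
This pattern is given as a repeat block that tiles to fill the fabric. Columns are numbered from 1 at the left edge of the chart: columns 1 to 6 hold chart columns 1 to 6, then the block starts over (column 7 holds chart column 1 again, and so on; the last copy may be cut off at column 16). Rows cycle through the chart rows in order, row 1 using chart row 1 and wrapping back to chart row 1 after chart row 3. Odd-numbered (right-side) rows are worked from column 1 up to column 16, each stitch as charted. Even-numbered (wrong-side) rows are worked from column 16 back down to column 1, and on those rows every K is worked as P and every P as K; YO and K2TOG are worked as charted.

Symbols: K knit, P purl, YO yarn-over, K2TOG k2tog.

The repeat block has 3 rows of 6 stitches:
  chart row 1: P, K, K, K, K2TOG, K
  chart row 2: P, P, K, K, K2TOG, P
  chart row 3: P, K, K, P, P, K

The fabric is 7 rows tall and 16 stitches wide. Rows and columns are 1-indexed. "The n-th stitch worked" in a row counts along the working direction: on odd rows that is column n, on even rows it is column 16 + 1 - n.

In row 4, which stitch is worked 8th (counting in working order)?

Result:
P

Derivation:
Row 4: (4-1) mod 3 = 0, so use chart row 1. Even row -> WS.
Chart row 1 tiled across columns 1-16: P K K K K2TOG K P K K K K2TOG K P K K K
WS: work from column 16 back to column 1 (reverse the tiled row), swapping K<->P (YO and K2TOG unchanged).
Row 4 as worked: P P P K P K2TOG P P P K P K2TOG P P P K
Counting 8 along the worked row gives P.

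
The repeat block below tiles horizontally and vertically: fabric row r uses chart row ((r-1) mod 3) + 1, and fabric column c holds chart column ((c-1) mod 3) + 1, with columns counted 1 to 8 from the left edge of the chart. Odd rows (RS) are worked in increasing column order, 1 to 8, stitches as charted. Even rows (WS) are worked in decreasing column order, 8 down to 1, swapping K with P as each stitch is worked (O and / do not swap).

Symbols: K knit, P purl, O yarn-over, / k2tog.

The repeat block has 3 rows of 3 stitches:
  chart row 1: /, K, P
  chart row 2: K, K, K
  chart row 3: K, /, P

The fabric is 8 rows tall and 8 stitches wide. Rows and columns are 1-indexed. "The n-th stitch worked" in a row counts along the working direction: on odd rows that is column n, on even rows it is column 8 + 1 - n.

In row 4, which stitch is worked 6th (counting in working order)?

Row 4: (4-1) mod 3 = 0, so use chart row 1. Even row -> WS.
Chart row 1 tiled across columns 1-8: / K P / K P / K
Wrong side: read the tiled row from column 8 down to 1 and exchange K with P (leave O, /).
Row 4 as worked: P / K P / K P /
The 6th stitch worked is K.

Result:
K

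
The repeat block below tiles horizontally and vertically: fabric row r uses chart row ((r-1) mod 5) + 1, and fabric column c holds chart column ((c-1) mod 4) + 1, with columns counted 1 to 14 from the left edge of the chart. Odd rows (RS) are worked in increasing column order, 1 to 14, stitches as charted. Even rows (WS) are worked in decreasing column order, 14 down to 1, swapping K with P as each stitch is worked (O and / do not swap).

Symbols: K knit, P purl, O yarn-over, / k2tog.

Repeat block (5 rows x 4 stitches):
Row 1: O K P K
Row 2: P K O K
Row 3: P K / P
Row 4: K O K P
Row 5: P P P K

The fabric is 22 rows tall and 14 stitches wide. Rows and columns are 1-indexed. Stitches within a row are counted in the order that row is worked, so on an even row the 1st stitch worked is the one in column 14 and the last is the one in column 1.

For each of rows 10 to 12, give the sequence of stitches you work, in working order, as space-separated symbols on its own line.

== ROWS AS WORKED ==
K K P K K K P K K K P K K K
O K P K O K P K O K P K O K
P K P O P K P O P K P O P K

Derivation:
Row 10: chart row 5, WS - tiled (columns 1-14): P P P K P P P K P P P K P P; work from column 14 back to 1 with K<->P swapped.
Row 11: chart row 1, RS - tile across columns 1-14 and work as-is.
Row 12: chart row 2, WS - tiled (columns 1-14): P K O K P K O K P K O K P K; work from column 14 back to 1 with K<->P swapped.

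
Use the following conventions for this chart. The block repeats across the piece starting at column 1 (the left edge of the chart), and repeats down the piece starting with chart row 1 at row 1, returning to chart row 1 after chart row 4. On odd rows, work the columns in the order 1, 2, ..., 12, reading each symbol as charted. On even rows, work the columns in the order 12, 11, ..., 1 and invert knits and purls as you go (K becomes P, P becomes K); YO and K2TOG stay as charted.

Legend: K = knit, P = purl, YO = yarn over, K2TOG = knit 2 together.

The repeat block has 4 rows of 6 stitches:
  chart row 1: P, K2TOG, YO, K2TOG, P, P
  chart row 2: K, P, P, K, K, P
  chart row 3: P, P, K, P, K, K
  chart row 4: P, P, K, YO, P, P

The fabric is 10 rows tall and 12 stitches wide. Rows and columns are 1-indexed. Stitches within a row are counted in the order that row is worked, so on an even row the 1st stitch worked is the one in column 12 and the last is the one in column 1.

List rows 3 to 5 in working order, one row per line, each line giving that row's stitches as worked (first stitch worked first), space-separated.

Result:
P P K P K K P P K P K K
K K YO P K K K K YO P K K
P K2TOG YO K2TOG P P P K2TOG YO K2TOG P P

Derivation:
Row 3: chart row 3, RS - tile across columns 1-12 and work as-is.
Row 4: chart row 4, WS - tiled (columns 1-12): P P K YO P P P P K YO P P; work from column 12 back to 1 with K<->P swapped.
Row 5: chart row 1, RS - tile across columns 1-12 and work as-is.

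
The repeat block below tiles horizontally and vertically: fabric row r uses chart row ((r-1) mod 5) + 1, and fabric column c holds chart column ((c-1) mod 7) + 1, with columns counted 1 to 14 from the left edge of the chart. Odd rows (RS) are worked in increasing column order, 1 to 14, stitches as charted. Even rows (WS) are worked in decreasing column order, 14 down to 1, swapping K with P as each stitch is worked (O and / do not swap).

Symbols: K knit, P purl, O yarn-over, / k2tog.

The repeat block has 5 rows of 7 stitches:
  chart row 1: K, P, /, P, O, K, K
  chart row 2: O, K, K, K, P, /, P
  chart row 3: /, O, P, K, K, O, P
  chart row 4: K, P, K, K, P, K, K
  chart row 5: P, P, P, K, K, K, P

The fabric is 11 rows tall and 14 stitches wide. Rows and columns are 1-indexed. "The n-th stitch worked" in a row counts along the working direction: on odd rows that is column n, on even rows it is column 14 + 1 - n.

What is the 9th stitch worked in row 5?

== STITCH ==
P

Derivation:
Row 5: (5-1) mod 5 = 4, so use chart row 5. Odd row -> RS.
Chart row 5 tiled across columns 1-14: P P P K K K P P P P K K K P
RS: work column 1 to column 14, symbols as charted — the tiled row is the row as worked.
Stitch 9 in working order -> P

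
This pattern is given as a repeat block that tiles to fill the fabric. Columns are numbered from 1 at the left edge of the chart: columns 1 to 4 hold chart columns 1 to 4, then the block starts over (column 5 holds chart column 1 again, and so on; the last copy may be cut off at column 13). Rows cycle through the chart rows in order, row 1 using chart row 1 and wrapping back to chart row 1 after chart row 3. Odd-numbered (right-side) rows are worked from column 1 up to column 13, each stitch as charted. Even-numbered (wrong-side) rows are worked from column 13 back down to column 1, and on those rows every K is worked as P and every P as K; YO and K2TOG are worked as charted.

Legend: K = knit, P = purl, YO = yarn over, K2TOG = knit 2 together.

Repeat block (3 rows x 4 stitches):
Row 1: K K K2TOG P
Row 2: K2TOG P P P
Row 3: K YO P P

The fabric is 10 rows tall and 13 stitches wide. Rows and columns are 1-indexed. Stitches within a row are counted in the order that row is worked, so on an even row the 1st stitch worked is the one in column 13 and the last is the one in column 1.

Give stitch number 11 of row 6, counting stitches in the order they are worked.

Stitch:
K

Derivation:
Row 6 uses chart row ((6-1) mod 3)+1 = 3. Row 6 is even, so WS.
Chart row 3 tiled across columns 1-13: K YO P P K YO P P K YO P P K
WS row: flip the tiled sequence (start at column 13) and apply K<->P; YO and K2TOG stay.
Row 6 as worked: P K K YO P K K YO P K K YO P
Counting 11 along the worked row gives K.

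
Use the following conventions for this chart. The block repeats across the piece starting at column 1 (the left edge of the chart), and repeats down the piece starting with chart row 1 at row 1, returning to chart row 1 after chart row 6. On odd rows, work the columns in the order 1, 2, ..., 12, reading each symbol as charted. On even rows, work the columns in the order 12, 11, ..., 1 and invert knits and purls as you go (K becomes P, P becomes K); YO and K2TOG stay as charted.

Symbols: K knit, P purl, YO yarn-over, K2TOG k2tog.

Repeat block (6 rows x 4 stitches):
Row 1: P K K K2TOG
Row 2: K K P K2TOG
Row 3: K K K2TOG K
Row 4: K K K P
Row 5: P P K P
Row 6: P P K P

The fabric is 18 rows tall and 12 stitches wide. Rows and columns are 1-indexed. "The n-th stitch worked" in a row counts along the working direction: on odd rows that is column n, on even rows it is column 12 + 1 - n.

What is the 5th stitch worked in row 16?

== STITCH ==
K

Derivation:
For row 16: chart row = ((16-1) mod 6) + 1 = 4; this is a WS (even) row.
Chart row 4 tiled across columns 1-12: K K K P K K K P K K K P
WS row: flip the tiled sequence (start at column 12) and apply K<->P; YO and K2TOG stay.
Row 16 as worked: K P P P K P P P K P P P
Stitch 5 in working order -> K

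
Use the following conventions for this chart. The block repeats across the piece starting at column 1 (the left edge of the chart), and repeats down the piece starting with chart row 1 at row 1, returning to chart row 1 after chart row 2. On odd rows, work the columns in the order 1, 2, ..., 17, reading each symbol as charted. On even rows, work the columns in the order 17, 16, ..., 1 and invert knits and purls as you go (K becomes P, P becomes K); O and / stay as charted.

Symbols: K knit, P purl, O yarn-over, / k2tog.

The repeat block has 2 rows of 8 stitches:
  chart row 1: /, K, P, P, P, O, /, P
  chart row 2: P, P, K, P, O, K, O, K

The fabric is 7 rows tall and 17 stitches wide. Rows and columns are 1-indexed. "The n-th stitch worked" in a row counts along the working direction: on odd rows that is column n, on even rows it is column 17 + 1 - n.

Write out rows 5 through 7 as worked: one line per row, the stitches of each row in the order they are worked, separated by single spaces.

Row 5: chart row 1, RS - tile across columns 1-17 and work as-is.
Row 6: chart row 2, WS - tiled (columns 1-17): P P K P O K O K P P K P O K O K P; work from column 17 back to 1 with K<->P swapped.
Row 7: chart row 1, RS - tile across columns 1-17 and work as-is.

Rows as worked:
/ K P P P O / P / K P P P O / P /
K P O P O K P K K P O P O K P K K
/ K P P P O / P / K P P P O / P /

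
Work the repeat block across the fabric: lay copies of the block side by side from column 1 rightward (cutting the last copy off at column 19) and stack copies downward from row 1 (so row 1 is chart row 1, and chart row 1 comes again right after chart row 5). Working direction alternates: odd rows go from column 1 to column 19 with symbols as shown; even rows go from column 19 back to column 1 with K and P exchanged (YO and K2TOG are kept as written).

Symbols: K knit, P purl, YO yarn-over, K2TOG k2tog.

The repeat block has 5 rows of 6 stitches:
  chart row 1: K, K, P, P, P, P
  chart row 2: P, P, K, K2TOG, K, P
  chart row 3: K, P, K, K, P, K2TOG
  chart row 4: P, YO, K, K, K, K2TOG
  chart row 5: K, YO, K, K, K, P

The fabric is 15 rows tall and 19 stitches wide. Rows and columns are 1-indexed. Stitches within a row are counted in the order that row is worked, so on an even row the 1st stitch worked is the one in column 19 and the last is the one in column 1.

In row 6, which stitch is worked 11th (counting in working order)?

Row 6: (6-1) mod 5 = 0, so use chart row 1. Even row -> WS.
Chart row 1 tiled across columns 1-19: K K P P P P K K P P P P K K P P P P K
Wrong side: read the tiled row from column 19 down to 1 and exchange K with P (leave YO, K2TOG).
Row 6 as worked: P K K K K P P K K K K P P K K K K P P
Counting 11 along the worked row gives K.

Result:
K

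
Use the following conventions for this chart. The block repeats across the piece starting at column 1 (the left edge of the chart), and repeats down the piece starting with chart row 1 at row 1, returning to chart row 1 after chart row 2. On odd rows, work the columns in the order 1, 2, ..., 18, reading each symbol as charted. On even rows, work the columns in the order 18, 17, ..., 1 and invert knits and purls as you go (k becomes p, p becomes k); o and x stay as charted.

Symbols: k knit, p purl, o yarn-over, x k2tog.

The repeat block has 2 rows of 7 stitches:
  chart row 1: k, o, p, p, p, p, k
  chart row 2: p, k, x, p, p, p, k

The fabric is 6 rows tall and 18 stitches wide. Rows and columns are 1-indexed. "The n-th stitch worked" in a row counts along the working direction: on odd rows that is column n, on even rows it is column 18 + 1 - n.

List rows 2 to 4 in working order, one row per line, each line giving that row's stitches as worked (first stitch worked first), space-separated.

Row 2: chart row 2, WS - tiled (columns 1-18): p k x p p p k p k x p p p k p k x p; work from column 18 back to 1 with k<->p swapped.
Row 3: chart row 1, RS - tile across columns 1-18 and work as-is.
Row 4: chart row 2, WS - tiled (columns 1-18): p k x p p p k p k x p p p k p k x p; work from column 18 back to 1 with k<->p swapped.

== ROWS AS WORKED ==
k x p k p k k k x p k p k k k x p k
k o p p p p k k o p p p p k k o p p
k x p k p k k k x p k p k k k x p k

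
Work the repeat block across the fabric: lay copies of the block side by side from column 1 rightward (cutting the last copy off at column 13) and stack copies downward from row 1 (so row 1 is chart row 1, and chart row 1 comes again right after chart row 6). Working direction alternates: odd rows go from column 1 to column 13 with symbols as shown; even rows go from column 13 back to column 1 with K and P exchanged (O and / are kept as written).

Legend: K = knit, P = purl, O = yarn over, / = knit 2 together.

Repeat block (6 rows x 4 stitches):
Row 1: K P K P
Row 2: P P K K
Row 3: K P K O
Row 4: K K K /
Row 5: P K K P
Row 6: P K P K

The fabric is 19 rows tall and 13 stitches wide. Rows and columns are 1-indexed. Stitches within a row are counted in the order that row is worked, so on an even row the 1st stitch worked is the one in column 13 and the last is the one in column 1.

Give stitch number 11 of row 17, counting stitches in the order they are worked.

== STITCH ==
K

Derivation:
Row 17: (17-1) mod 6 = 4, so use chart row 5. Odd row -> RS.
Chart row 5 tiled across columns 1-13: P K K P P K K P P K K P P
RS: work column 1 to column 13, symbols as charted — the tiled row is the row as worked.
Stitch 11 in working order -> K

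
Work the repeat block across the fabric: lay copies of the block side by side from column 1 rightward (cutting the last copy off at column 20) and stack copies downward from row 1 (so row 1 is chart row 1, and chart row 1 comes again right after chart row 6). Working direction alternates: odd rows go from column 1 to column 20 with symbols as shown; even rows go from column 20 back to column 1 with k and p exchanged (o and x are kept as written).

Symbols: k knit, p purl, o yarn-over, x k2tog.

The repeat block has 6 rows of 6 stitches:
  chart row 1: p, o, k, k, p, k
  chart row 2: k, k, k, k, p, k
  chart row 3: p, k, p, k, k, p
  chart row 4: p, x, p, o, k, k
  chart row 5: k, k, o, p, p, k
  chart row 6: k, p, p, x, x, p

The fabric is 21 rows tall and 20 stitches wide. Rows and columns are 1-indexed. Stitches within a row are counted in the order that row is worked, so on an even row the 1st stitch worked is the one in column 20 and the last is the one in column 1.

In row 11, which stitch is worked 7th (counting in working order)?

== STITCH ==
k

Derivation:
Row 11 uses chart row ((11-1) mod 6)+1 = 5. Row 11 is odd, so RS.
Chart row 5 tiled across columns 1-20: k k o p p k k k o p p k k k o p p k k k
Right side: take the tiled row as-is (worked left to right from column 1).
Counting 7 along the worked row gives k.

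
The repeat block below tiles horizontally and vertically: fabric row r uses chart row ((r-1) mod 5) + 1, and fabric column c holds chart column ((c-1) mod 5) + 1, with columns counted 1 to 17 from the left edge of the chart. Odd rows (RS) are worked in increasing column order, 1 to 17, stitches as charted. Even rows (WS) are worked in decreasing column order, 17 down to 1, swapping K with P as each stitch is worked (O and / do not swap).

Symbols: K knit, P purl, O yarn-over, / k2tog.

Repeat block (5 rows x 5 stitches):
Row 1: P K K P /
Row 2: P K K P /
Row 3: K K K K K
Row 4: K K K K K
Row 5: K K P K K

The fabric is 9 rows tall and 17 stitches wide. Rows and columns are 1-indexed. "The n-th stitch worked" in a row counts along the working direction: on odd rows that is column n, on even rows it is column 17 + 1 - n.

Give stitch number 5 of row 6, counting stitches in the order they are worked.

Row 6: (6-1) mod 5 = 0, so use chart row 1. Even row -> WS.
Chart row 1 tiled across columns 1-17: P K K P / P K K P / P K K P / P K
WS: work from column 17 back to column 1 (reverse the tiled row), swapping K<->P (O and / unchanged).
Row 6 as worked: P K / K P P K / K P P K / K P P K
Stitch 5 in working order -> P

Result:
P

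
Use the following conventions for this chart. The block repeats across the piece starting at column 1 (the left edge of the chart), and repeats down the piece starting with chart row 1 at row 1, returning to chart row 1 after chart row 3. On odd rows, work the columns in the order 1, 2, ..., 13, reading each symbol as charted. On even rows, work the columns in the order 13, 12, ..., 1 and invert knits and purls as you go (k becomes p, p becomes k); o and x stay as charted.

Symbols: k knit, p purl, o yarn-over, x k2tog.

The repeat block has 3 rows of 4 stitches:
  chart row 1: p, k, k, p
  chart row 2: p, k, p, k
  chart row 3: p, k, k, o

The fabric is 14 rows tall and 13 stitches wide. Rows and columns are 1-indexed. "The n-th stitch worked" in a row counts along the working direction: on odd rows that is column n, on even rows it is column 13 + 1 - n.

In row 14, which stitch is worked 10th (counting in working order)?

Stitch:
p

Derivation:
Row 14 uses chart row ((14-1) mod 3)+1 = 2. Row 14 is even, so WS.
Chart row 2 tiled across columns 1-13: p k p k p k p k p k p k p
WS row: flip the tiled sequence (start at column 13) and apply k<->p; o and x stay.
Row 14 as worked: k p k p k p k p k p k p k
The 10th stitch worked is p.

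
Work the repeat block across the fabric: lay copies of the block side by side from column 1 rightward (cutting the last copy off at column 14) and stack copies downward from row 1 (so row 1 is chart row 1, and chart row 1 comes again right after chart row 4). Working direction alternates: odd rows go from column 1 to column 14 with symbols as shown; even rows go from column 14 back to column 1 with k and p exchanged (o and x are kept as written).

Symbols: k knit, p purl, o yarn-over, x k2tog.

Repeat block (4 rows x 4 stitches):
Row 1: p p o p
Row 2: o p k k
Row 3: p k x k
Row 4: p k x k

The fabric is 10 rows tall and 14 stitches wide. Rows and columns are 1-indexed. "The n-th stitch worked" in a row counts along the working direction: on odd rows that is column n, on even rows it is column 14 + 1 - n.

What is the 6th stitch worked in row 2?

== STITCH ==
o

Derivation:
Row 2: (2-1) mod 4 = 1, so use chart row 2. Even row -> WS.
Chart row 2 tiled across columns 1-14: o p k k o p k k o p k k o p
WS row: flip the tiled sequence (start at column 14) and apply k<->p; o and x stay.
Row 2 as worked: k o p p k o p p k o p p k o
The 6th stitch worked is o.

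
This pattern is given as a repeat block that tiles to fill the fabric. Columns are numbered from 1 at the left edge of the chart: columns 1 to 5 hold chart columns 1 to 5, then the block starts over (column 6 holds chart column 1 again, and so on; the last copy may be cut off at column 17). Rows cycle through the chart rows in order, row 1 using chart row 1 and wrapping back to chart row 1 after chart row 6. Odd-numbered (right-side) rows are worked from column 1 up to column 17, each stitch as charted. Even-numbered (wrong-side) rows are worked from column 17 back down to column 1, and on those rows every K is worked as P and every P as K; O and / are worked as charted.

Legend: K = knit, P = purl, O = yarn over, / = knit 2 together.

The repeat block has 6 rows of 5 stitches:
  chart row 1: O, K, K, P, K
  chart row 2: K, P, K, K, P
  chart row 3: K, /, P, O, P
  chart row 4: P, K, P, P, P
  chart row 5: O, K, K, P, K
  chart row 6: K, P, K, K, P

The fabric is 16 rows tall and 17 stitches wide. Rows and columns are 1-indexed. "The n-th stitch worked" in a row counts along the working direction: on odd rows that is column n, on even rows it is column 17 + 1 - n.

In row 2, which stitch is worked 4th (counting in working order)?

Result:
P

Derivation:
For row 2: chart row = ((2-1) mod 6) + 1 = 2; this is a WS (even) row.
Chart row 2 tiled across columns 1-17: K P K K P K P K K P K P K K P K P
WS row: flip the tiled sequence (start at column 17) and apply K<->P; O and / stay.
Row 2 as worked: K P K P P K P K P P K P K P P K P
The 4th stitch worked is P.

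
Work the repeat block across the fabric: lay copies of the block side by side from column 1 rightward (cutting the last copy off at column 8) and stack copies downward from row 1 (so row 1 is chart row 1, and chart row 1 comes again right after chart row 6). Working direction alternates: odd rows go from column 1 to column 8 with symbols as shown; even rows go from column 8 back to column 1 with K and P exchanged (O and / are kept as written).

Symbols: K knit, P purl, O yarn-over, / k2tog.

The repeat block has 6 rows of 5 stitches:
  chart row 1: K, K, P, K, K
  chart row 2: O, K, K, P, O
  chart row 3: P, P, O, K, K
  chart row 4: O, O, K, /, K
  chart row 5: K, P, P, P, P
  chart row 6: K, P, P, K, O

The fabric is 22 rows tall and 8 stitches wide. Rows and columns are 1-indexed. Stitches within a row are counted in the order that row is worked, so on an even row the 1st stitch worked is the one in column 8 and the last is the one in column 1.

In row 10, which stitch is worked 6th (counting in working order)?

Row 10: (10-1) mod 6 = 3, so use chart row 4. Even row -> WS.
Chart row 4 tiled across columns 1-8: O O K / K O O K
Wrong side: read the tiled row from column 8 down to 1 and exchange K with P (leave O, /).
Row 10 as worked: P O O P / P O O
The 6th stitch worked is P.

== STITCH ==
P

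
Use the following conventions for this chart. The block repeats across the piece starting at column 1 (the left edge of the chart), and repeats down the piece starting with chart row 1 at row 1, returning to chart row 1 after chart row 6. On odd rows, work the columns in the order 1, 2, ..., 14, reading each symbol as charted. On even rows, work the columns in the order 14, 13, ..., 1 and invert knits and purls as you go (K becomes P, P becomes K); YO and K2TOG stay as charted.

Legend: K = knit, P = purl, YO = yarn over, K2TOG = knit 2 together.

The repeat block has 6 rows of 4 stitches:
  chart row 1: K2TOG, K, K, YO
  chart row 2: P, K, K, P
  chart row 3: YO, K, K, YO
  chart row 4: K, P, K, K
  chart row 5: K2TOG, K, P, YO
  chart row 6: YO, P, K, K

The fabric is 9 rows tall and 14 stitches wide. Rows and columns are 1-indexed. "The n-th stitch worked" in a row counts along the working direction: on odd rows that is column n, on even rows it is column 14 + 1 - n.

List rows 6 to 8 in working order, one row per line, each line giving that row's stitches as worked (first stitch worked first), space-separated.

Row 6: chart row 6, WS - tiled (columns 1-14): YO P K K YO P K K YO P K K YO P; work from column 14 back to 1 with K<->P swapped.
Row 7: chart row 1, RS - tile across columns 1-14 and work as-is.
Row 8: chart row 2, WS - tiled (columns 1-14): P K K P P K K P P K K P P K; work from column 14 back to 1 with K<->P swapped.

== ROWS AS WORKED ==
K YO P P K YO P P K YO P P K YO
K2TOG K K YO K2TOG K K YO K2TOG K K YO K2TOG K
P K K P P K K P P K K P P K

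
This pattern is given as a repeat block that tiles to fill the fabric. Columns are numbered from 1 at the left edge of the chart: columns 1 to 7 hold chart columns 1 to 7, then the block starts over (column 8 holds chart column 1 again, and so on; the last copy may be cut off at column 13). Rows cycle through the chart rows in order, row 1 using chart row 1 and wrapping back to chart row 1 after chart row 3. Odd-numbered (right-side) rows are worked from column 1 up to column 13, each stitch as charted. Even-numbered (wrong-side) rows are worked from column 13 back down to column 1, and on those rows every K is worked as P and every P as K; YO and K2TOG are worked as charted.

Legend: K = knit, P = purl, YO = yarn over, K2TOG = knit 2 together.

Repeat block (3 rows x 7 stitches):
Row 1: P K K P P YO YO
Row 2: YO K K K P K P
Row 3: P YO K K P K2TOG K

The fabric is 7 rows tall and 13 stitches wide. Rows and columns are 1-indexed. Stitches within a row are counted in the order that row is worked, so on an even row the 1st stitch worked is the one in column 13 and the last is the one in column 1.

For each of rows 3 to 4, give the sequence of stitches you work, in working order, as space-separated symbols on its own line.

Row 3: chart row 3, RS - tile across columns 1-13 and work as-is.
Row 4: chart row 1, WS - tiled (columns 1-13): P K K P P YO YO P K K P P YO; work from column 13 back to 1 with K<->P swapped.

Result:
P YO K K P K2TOG K P YO K K P K2TOG
YO K K P P K YO YO K K P P K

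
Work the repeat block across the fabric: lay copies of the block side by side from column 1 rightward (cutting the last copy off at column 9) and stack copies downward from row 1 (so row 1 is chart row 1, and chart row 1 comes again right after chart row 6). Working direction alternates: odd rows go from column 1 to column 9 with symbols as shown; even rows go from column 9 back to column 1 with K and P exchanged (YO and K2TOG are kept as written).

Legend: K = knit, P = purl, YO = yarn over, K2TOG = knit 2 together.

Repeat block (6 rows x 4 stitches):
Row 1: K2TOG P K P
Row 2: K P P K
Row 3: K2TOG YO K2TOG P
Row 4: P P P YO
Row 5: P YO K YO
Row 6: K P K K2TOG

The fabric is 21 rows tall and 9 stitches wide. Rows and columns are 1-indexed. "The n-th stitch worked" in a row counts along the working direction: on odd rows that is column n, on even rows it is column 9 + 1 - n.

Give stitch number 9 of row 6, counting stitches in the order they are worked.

For row 6: chart row = ((6-1) mod 6) + 1 = 6; this is a WS (even) row.
Chart row 6 tiled across columns 1-9: K P K K2TOG K P K K2TOG K
WS: work from column 9 back to column 1 (reverse the tiled row), swapping K<->P (YO and K2TOG unchanged).
Row 6 as worked: P K2TOG P K P K2TOG P K P
Stitch 9 in working order -> P

== STITCH ==
P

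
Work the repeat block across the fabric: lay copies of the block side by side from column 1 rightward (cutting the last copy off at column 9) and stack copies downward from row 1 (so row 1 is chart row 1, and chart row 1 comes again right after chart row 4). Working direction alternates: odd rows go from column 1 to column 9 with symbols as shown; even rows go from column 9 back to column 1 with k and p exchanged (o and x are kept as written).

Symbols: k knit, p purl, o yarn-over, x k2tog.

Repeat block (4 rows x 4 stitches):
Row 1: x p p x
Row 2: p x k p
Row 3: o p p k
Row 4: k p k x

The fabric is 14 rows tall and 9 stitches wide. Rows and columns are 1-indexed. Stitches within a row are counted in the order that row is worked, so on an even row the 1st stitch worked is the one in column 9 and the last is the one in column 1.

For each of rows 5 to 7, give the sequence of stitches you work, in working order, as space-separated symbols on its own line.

Rows as worked:
x p p x x p p x x
k k p x k k p x k
o p p k o p p k o

Derivation:
Row 5: chart row 1, RS - tile across columns 1-9 and work as-is.
Row 6: chart row 2, WS - tiled (columns 1-9): p x k p p x k p p; work from column 9 back to 1 with k<->p swapped.
Row 7: chart row 3, RS - tile across columns 1-9 and work as-is.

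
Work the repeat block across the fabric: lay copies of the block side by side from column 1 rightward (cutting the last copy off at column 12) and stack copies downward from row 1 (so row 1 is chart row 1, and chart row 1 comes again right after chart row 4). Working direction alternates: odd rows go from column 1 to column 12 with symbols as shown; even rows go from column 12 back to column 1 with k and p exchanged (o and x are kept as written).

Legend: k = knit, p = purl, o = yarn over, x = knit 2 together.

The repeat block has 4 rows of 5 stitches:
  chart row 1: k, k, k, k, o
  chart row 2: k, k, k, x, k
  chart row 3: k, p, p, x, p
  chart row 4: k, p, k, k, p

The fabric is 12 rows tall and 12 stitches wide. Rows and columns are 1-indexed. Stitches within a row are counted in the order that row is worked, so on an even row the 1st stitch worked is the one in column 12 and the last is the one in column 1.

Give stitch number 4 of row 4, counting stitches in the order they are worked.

== STITCH ==
p

Derivation:
Row 4: (4-1) mod 4 = 3, so use chart row 4. Even row -> WS.
Chart row 4 tiled across columns 1-12: k p k k p k p k k p k p
WS row: flip the tiled sequence (start at column 12) and apply k<->p; o and x stay.
Row 4 as worked: k p k p p k p k p p k p
Counting 4 along the worked row gives p.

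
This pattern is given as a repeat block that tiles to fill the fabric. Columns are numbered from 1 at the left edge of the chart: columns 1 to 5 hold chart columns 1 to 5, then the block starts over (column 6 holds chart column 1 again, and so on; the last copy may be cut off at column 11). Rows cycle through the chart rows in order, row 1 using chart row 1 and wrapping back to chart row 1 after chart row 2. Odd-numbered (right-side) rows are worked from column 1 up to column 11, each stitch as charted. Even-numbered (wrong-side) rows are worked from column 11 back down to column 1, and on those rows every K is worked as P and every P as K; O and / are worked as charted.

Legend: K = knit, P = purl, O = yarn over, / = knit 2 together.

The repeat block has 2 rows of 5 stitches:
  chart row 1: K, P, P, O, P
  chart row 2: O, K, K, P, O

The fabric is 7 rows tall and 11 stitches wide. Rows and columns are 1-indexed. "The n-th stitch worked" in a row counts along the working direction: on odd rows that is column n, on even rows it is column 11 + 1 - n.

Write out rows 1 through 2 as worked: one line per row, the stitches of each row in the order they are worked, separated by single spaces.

Row 1: chart row 1, RS - tile across columns 1-11 and work as-is.
Row 2: chart row 2, WS - tiled (columns 1-11): O K K P O O K K P O O; work from column 11 back to 1 with K<->P swapped.

Result:
K P P O P K P P O P K
O O K P P O O K P P O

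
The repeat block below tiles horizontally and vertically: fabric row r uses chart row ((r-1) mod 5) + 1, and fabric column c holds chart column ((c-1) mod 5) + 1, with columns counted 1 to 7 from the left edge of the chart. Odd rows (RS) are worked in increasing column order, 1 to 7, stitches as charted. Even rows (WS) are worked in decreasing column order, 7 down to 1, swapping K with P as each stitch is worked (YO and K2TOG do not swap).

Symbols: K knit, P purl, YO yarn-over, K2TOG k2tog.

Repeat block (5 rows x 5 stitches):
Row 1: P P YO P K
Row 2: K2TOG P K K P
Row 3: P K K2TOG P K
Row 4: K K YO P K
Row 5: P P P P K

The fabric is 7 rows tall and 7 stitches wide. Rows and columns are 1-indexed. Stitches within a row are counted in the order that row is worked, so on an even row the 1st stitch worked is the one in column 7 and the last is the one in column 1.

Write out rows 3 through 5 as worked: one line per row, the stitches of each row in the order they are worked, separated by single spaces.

Row 3: chart row 3, RS - tile across columns 1-7 and work as-is.
Row 4: chart row 4, WS - tiled (columns 1-7): K K YO P K K K; work from column 7 back to 1 with K<->P swapped.
Row 5: chart row 5, RS - tile across columns 1-7 and work as-is.

== ROWS AS WORKED ==
P K K2TOG P K P K
P P P K YO P P
P P P P K P P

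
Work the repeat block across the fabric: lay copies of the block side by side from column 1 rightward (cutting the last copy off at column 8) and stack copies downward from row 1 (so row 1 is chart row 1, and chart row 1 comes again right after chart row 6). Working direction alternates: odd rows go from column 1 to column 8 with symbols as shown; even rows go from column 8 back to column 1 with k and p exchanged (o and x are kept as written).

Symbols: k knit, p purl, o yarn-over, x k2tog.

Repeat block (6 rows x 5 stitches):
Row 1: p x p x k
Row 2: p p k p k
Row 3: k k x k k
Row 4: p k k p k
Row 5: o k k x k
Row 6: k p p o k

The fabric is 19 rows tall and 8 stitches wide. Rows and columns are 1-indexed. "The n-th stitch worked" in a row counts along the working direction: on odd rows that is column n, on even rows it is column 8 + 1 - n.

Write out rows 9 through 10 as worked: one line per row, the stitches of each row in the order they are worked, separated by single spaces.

Rows as worked:
k k x k k k k x
p p k p k p p k

Derivation:
Row 9: chart row 3, RS - tile across columns 1-8 and work as-is.
Row 10: chart row 4, WS - tiled (columns 1-8): p k k p k p k k; work from column 8 back to 1 with k<->p swapped.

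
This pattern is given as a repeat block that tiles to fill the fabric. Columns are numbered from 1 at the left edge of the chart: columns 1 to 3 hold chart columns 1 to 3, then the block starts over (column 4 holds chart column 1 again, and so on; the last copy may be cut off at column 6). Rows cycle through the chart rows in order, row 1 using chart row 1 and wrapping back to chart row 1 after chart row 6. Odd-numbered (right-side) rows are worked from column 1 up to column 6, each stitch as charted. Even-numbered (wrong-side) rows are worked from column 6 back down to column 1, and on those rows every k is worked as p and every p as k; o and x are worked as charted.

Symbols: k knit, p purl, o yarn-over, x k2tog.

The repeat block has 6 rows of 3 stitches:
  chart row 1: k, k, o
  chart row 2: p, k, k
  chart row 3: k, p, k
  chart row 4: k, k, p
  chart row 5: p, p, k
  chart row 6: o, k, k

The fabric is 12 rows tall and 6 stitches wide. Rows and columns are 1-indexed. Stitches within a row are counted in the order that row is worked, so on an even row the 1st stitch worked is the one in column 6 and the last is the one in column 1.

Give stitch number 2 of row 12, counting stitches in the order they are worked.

Result:
p

Derivation:
For row 12: chart row = ((12-1) mod 6) + 1 = 6; this is a WS (even) row.
Chart row 6 tiled across columns 1-6: o k k o k k
WS: work from column 6 back to column 1 (reverse the tiled row), swapping k<->p (o and x unchanged).
Row 12 as worked: p p o p p o
Stitch 2 in working order -> p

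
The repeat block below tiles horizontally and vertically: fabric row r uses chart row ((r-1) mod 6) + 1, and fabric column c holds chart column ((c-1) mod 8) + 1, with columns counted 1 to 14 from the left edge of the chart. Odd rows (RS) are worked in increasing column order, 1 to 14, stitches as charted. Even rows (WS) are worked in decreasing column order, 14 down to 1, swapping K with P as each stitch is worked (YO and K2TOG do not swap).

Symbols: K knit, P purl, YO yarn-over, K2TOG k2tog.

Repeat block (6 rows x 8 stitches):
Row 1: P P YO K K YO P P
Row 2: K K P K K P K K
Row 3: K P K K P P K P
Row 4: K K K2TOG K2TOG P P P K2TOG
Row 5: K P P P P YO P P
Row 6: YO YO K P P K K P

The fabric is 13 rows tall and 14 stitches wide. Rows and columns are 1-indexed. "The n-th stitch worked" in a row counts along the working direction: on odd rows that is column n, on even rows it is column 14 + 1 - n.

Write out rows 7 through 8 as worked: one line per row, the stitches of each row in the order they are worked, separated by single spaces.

Row 7: chart row 1, RS - tile across columns 1-14 and work as-is.
Row 8: chart row 2, WS - tiled (columns 1-14): K K P K K P K K K K P K K P; work from column 14 back to 1 with K<->P swapped.

Result:
P P YO K K YO P P P P YO K K YO
K P P K P P P P K P P K P P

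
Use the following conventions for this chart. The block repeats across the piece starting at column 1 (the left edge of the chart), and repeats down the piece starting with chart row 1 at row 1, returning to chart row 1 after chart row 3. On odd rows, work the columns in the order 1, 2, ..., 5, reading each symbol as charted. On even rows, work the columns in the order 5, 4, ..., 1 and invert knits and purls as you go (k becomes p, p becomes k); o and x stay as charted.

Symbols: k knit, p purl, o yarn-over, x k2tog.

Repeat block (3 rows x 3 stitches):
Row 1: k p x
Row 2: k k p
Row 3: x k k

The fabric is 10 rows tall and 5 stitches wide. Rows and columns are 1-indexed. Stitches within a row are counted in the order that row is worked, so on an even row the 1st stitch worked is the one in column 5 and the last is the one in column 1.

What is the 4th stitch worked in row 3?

== STITCH ==
x

Derivation:
For row 3: chart row = ((3-1) mod 3) + 1 = 3; this is a RS (odd) row.
Chart row 3 tiled across columns 1-5: x k k x k
RS row: no reversal, no swap; stitch n worked = column n.
The 4th stitch worked is x.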